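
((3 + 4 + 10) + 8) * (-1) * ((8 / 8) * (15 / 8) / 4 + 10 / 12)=-3125 / 96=-32.55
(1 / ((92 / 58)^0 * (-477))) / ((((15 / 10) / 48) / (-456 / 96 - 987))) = 31736 / 477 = 66.53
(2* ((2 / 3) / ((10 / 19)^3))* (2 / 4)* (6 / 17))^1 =6859 / 4250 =1.61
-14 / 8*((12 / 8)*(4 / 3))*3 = -21 / 2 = -10.50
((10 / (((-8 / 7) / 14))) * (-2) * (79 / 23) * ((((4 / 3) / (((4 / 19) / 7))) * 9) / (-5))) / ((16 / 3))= -4633587 / 368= -12591.27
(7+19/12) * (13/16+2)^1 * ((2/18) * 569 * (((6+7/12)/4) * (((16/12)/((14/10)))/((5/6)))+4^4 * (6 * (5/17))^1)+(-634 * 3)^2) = 12066977417165/137088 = 88023586.43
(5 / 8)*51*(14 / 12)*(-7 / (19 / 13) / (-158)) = 54145 / 48032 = 1.13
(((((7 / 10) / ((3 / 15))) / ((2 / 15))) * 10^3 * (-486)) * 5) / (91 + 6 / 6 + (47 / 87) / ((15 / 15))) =-5549512500 / 8051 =-689294.81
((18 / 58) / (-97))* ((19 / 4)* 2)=-171 / 5626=-0.03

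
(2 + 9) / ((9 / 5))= 55 / 9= 6.11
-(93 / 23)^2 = -8649 / 529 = -16.35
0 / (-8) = 0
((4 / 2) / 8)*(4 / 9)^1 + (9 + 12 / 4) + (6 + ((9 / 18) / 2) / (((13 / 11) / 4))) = 2218 / 117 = 18.96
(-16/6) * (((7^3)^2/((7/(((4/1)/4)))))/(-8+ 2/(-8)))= 537824/99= 5432.57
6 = 6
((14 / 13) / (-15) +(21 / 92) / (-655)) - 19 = -44822207 / 2350140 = -19.07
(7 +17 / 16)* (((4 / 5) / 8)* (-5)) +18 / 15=-453 / 160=-2.83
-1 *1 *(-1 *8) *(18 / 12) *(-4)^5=-12288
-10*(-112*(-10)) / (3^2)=-11200 / 9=-1244.44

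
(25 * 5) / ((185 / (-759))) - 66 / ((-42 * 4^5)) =-136012393 / 265216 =-512.84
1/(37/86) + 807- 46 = 28243/37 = 763.32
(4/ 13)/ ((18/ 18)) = 4/ 13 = 0.31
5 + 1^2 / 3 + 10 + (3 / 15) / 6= 461 / 30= 15.37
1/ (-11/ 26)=-26/ 11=-2.36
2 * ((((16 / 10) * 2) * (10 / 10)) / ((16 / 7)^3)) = 343 / 640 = 0.54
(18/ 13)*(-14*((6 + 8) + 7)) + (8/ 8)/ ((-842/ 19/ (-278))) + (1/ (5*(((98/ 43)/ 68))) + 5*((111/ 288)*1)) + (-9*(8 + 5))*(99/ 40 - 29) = 348911020729/ 128724960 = 2710.52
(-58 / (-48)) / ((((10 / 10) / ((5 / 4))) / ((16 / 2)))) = 145 / 12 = 12.08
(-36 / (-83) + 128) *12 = 127920 / 83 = 1541.20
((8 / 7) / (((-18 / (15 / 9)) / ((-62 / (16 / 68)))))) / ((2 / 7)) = 2635 / 27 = 97.59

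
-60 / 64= -15 / 16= -0.94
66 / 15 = 22 / 5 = 4.40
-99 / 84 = -33 / 28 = -1.18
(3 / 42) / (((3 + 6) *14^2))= 1 / 24696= 0.00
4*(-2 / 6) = -1.33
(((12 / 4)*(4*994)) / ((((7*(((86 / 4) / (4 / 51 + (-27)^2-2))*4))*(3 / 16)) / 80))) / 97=13479685120 / 212721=63367.91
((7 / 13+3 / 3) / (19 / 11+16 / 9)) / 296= 495 / 333814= 0.00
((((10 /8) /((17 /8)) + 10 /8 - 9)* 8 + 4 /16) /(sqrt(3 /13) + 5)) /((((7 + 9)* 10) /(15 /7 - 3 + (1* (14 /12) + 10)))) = -7278297 /9809408 + 559869* sqrt(39) /49047040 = -0.67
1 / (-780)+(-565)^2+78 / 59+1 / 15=4896932783 / 15340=319226.39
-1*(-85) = 85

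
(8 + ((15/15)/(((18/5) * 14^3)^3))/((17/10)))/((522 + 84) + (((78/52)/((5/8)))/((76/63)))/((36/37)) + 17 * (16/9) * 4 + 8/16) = 778399152494159855/70973814508713091584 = 0.01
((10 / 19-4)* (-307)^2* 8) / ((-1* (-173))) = -49763472 / 3287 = -15139.48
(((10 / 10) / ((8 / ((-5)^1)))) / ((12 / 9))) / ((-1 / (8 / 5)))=3 / 4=0.75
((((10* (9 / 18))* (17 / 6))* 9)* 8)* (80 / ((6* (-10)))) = -1360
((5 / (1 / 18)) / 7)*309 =27810 / 7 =3972.86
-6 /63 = -2 /21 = -0.10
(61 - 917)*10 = -8560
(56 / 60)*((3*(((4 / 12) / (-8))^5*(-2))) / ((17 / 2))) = 7 / 84602880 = 0.00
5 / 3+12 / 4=14 / 3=4.67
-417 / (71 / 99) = -41283 / 71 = -581.45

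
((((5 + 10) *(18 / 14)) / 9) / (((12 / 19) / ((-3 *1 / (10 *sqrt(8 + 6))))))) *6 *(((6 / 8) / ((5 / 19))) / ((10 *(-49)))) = 9747 *sqrt(14) / 3841600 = 0.01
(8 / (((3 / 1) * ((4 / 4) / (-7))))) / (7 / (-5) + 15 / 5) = -35 / 3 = -11.67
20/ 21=0.95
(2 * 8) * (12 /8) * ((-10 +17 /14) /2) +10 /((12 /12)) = -668 /7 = -95.43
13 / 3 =4.33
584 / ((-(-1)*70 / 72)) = 21024 / 35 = 600.69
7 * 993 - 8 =6943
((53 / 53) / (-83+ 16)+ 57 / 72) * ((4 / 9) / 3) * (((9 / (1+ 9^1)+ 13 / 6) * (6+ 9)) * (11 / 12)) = 315997 / 65124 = 4.85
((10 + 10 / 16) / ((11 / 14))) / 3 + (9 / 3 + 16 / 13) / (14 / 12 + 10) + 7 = 1366609 / 114972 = 11.89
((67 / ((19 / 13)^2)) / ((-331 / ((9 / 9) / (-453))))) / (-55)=-0.00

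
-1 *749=-749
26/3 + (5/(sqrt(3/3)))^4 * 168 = 315026/3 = 105008.67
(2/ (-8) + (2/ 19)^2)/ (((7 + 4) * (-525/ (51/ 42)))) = 391/ 7783160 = 0.00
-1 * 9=-9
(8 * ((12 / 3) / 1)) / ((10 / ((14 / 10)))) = 112 / 25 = 4.48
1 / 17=0.06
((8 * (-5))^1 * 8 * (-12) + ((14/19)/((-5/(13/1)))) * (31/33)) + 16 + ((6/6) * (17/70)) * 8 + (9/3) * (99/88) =3859.52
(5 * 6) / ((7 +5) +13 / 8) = 240 / 109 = 2.20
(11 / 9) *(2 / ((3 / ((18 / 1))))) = 44 / 3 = 14.67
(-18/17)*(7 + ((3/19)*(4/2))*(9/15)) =-12294/1615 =-7.61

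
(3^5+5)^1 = 248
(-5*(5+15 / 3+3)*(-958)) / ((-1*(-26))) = 2395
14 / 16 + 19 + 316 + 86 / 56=18895 / 56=337.41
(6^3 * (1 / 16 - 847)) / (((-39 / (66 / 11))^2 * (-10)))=365877 / 845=432.99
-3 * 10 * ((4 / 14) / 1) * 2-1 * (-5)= -85 / 7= -12.14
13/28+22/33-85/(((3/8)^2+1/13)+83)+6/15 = 705571/1384740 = 0.51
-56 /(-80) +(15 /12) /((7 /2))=37 /35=1.06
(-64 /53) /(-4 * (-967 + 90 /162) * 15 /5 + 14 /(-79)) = -7584 /72835939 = -0.00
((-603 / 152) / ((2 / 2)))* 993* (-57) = 1796337 / 8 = 224542.12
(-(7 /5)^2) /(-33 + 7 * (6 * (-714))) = 49 /750525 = 0.00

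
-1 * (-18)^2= -324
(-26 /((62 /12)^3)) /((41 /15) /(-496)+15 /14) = -9434880 /53347993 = -0.18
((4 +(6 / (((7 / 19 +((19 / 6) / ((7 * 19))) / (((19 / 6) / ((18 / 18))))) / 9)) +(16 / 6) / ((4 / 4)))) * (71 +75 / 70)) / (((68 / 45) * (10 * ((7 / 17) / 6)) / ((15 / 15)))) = 102370113 / 9800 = 10445.93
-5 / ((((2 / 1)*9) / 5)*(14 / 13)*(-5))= 65 / 252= 0.26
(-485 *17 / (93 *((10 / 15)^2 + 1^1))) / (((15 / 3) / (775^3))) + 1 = -74282296862 / 13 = -5714022835.54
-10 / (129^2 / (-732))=2440 / 5547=0.44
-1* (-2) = 2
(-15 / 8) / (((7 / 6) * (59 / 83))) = -3735 / 1652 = -2.26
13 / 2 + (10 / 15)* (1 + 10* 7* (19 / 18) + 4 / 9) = 1021 / 18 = 56.72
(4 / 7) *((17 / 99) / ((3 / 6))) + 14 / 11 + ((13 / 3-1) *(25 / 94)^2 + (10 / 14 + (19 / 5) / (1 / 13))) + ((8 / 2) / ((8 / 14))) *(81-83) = 578947843 / 15308370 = 37.82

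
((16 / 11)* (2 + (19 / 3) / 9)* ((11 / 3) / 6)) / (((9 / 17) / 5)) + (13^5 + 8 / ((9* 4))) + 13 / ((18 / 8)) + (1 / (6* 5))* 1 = 8120806259 / 21870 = 371321.73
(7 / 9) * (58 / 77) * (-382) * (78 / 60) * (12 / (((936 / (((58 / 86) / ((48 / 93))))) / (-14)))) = 34856927 / 510840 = 68.23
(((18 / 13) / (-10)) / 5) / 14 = -9 / 4550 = -0.00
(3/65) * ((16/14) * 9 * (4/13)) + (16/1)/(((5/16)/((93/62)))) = 455136/5915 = 76.95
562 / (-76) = -281 / 38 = -7.39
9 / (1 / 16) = 144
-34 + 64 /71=-2350 /71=-33.10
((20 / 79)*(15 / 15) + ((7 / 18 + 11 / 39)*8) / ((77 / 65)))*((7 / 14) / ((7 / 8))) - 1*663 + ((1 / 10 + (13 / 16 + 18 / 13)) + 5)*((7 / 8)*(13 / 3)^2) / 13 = -17742131513 / 27251840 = -651.04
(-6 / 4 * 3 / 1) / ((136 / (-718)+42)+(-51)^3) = 3231 / 95213398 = 0.00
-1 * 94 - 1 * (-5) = -89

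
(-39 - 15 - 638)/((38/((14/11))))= -4844/209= -23.18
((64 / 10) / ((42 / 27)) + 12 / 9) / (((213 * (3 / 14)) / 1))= 1144 / 9585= 0.12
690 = 690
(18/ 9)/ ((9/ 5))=1.11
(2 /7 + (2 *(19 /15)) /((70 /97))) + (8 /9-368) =-572221 /1575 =-363.31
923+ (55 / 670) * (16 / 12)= 185545 / 201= 923.11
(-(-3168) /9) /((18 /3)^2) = 88 /9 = 9.78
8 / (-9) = -8 / 9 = -0.89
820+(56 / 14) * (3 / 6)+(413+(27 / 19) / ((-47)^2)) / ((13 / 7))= 1044.38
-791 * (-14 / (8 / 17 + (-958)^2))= 94129 / 7800998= 0.01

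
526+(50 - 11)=565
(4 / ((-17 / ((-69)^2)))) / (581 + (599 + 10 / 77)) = -244398 / 257465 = -0.95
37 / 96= 0.39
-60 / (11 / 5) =-300 / 11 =-27.27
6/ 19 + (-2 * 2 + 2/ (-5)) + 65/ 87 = -27581/ 8265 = -3.34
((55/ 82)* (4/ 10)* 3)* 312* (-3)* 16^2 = -7907328/ 41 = -192861.66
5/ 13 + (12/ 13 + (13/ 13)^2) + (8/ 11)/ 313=103394/ 44759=2.31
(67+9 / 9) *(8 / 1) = 544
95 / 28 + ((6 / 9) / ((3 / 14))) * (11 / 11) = 1639 / 252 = 6.50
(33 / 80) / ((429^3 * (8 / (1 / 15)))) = 1 / 22968316800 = 0.00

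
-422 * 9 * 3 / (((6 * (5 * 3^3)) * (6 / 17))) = -3587 / 90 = -39.86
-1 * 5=-5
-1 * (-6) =6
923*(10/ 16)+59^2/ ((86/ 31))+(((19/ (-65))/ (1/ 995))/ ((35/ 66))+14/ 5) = 201284927/ 156520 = 1286.00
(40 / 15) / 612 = 2 / 459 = 0.00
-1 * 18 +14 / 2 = -11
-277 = -277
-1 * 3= -3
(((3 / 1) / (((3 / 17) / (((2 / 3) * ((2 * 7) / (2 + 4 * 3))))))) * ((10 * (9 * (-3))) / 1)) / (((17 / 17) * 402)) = -7.61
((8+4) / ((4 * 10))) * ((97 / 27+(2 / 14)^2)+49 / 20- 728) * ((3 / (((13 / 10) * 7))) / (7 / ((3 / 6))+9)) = -19102453 / 6153420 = -3.10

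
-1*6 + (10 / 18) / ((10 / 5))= -103 / 18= -5.72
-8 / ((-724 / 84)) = 168 / 181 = 0.93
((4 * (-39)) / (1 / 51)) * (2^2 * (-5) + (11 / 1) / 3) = 129948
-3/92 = -0.03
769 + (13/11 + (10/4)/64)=1084471/1408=770.22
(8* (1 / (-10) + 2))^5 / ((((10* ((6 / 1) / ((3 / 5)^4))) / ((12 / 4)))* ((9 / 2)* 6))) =1901644032 / 9765625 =194.73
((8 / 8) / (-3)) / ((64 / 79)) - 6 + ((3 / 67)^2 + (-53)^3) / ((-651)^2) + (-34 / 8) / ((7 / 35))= -69606723941 / 2484823104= -28.01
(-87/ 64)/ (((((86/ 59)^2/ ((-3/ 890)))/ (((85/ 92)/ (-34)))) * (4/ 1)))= -908541/ 62011850752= -0.00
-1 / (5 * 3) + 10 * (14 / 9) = 15.49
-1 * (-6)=6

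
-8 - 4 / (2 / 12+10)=-512 / 61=-8.39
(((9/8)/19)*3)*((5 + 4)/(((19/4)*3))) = 81/722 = 0.11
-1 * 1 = -1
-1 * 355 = -355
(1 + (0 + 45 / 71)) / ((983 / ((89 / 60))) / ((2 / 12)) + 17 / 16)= 165184 / 402115103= 0.00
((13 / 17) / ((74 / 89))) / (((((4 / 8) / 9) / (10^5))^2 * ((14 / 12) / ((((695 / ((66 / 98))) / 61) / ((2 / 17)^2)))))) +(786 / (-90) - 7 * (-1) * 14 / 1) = 1162629672750033243353 / 372405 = 3121949685826004.60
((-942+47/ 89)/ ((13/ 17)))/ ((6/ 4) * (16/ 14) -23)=9971129/ 172393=57.84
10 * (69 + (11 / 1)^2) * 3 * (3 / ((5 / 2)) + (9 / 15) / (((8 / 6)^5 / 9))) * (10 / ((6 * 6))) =2011625 / 512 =3928.96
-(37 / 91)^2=-1369 / 8281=-0.17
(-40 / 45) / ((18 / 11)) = -44 / 81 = -0.54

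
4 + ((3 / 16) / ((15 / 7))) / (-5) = 1593 / 400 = 3.98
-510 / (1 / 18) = -9180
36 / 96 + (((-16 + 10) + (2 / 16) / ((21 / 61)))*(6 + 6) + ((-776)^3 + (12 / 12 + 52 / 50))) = -654204097719 / 1400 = -467288641.23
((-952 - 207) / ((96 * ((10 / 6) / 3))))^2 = 472.25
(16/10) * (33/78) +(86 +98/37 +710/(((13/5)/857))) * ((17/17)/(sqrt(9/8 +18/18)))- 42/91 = 160602.17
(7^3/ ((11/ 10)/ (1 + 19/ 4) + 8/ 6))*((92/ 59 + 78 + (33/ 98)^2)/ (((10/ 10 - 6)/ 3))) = -9345103389/ 868952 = -10754.45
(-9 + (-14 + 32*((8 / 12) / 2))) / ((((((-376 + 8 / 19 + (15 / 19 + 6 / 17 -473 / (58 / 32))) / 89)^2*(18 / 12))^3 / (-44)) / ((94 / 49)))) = 410974998354699436026775363508397569994304 / 176431403620029513011100957136938648602350809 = 0.00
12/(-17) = -12/17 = -0.71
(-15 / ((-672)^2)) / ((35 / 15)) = -0.00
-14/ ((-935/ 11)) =0.16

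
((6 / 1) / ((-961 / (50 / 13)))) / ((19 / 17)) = -0.02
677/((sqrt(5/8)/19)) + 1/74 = 1/74 + 25726 *sqrt(10)/5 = 16270.56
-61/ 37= -1.65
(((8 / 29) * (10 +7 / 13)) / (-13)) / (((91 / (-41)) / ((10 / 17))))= 449360 / 7581847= 0.06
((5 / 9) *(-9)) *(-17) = 85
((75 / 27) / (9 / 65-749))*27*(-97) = 472875 / 48676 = 9.71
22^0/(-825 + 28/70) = -5/4123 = -0.00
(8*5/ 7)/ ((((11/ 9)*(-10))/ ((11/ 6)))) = -6/ 7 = -0.86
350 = 350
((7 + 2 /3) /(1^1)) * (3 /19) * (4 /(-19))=-92 /361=-0.25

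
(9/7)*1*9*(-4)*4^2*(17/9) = -9792/7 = -1398.86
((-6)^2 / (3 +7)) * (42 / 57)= 252 / 95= 2.65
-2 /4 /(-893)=1 /1786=0.00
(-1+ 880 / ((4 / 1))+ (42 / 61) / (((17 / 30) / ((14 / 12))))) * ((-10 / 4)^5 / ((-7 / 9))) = 6428615625 / 232288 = 27675.19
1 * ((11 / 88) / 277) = 0.00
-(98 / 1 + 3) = -101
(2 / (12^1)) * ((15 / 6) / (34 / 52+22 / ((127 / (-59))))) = -8255 / 189534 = -0.04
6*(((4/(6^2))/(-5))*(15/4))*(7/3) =-7/6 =-1.17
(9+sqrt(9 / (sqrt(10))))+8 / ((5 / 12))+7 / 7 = 3 * 10^(3 / 4) / 10+146 / 5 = 30.89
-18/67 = -0.27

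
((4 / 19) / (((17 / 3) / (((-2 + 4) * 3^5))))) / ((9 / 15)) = 9720 / 323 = 30.09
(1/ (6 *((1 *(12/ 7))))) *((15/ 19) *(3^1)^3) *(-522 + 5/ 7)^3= -2186422580205/ 7448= -293558348.58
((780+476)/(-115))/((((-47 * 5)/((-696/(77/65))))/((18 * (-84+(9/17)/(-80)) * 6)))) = 8763920143056/35375725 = 247738.25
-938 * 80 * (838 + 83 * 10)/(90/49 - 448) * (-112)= -343457479680/10931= -31420499.47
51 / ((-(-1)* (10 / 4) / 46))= 4692 / 5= 938.40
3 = 3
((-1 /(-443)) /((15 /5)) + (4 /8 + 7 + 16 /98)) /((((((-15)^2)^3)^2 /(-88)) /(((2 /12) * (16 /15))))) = -351358304 /380214507139892578125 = -0.00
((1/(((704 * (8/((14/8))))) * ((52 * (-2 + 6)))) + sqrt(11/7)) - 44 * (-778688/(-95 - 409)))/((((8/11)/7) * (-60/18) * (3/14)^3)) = 1376690322875245/69009408 - 3773 * sqrt(77)/90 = 19948945.75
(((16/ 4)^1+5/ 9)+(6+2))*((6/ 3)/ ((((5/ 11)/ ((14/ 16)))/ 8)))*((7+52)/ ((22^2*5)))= 46669/ 4950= 9.43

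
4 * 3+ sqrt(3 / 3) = 13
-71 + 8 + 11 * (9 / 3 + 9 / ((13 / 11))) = 53.77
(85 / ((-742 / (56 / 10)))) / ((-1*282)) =17 / 7473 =0.00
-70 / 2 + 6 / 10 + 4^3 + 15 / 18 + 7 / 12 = 1861 / 60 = 31.02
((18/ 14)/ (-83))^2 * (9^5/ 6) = 2.36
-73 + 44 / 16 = -281 / 4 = -70.25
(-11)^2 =121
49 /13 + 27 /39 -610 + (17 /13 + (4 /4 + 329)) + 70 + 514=4027 /13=309.77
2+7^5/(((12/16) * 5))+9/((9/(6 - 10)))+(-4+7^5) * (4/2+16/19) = 14887192/285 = 52235.76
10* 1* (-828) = -8280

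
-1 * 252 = -252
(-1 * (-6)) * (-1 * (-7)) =42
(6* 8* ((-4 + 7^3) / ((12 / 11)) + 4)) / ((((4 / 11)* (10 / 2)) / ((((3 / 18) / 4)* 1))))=13849 / 40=346.22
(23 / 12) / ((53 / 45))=345 / 212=1.63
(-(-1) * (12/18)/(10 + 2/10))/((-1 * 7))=-10/1071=-0.01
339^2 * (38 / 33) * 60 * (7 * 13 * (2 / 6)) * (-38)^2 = 3825606701280 / 11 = 347782427389.09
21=21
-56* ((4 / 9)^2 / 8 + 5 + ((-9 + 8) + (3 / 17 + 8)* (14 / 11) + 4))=-1032.14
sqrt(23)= 4.80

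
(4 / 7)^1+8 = 60 / 7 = 8.57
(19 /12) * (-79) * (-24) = 3002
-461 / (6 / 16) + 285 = -2833 / 3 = -944.33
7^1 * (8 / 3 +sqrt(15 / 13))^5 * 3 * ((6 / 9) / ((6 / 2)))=64435630 * sqrt(195) / 533871 +213533488 / 123201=3418.63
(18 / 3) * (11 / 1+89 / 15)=508 / 5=101.60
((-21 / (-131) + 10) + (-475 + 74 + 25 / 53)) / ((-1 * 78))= 2710325 / 541554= 5.00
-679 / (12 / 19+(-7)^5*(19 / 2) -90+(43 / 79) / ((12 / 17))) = 12230148 / 2877508813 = 0.00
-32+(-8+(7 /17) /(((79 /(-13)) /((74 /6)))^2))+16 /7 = -36.02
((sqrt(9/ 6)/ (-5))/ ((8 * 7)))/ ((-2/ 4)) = sqrt(6)/ 280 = 0.01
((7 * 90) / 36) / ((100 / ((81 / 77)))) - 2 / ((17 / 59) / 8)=-413983 / 7480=-55.35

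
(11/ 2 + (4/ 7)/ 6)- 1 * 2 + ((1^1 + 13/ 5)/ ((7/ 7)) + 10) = 3611/ 210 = 17.20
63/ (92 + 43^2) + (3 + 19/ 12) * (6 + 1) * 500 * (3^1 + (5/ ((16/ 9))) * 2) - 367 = 714248701/ 5176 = 137992.41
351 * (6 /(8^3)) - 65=-15587 /256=-60.89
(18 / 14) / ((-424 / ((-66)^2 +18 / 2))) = -39285 / 2968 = -13.24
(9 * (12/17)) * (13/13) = 108/17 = 6.35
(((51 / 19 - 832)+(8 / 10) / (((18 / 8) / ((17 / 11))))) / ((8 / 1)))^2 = 60754962935209 / 5661057600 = 10732.09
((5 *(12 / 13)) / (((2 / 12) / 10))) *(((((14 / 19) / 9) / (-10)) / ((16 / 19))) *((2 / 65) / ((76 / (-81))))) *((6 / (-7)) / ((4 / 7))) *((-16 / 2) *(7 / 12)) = 3969 / 6422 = 0.62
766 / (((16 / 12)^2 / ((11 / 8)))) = 37917 / 64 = 592.45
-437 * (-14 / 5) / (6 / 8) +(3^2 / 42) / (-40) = 548171 / 336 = 1631.46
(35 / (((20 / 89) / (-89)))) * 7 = -388129 / 4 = -97032.25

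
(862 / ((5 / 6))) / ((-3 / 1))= -1724 / 5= -344.80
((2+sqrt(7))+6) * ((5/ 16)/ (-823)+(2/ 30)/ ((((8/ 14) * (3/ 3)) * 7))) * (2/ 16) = 3217 * sqrt(7)/ 1580160+3217/ 197520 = 0.02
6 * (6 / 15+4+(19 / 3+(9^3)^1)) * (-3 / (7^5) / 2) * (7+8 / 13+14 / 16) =-3674163 / 1092455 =-3.36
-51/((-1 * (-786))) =-17/262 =-0.06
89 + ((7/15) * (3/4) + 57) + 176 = 6447/20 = 322.35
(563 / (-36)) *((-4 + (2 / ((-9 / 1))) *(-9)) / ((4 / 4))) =563 / 18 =31.28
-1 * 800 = -800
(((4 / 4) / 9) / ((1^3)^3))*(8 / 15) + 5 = 683 / 135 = 5.06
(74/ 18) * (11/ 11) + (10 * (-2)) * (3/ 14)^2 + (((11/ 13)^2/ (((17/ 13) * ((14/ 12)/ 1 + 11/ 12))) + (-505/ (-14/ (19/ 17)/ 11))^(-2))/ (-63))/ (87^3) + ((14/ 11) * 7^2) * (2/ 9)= 12190519099010433097948/ 714930704715775623075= 17.05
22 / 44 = 1 / 2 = 0.50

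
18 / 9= 2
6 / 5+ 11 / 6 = 91 / 30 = 3.03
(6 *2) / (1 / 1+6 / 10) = 15 / 2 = 7.50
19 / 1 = 19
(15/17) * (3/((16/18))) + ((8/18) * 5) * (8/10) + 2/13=78121/15912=4.91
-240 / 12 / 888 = -5 / 222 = -0.02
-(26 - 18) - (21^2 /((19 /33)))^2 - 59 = -211813996 /361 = -586742.37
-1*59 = -59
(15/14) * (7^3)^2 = 252105/2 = 126052.50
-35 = -35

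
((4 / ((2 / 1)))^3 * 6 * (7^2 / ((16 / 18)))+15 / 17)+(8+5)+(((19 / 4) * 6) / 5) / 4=1809689 / 680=2661.31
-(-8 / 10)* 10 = 8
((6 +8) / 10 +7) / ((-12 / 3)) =-21 / 10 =-2.10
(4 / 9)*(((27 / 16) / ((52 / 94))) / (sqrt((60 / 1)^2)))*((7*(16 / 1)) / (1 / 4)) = 658 / 65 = 10.12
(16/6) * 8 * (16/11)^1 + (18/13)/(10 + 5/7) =31.16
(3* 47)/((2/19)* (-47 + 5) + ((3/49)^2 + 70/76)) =-677082/16789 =-40.33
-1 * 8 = -8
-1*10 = -10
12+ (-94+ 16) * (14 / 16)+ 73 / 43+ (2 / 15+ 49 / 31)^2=-1919583227 / 37190700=-51.61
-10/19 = -0.53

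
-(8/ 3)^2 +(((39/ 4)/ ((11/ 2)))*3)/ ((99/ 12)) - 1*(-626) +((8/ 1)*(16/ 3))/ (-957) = 6521360/ 10527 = 619.49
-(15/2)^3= -3375/8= -421.88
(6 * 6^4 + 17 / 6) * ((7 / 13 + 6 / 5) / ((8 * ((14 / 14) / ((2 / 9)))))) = 5274049 / 14040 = 375.64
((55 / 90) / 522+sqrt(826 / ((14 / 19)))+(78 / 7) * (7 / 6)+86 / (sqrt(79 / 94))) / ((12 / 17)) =2076703 / 112752+17 * sqrt(1121) / 12+731 * sqrt(7426) / 474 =198.75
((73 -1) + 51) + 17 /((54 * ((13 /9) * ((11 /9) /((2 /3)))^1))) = 17606 /143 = 123.12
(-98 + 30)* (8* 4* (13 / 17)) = -1664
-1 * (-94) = 94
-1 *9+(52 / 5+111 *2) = 1117 / 5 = 223.40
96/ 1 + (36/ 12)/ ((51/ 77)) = 1709/ 17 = 100.53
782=782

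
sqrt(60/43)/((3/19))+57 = 38* sqrt(645)/129+57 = 64.48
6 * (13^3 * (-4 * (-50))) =2636400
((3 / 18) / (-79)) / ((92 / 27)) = -9 / 14536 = -0.00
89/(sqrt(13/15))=89* sqrt(195)/13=95.60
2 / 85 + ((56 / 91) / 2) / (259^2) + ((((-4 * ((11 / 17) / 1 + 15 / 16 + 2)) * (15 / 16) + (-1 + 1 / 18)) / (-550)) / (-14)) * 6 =19292882053 / 1565509545600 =0.01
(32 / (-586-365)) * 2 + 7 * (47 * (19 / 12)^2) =37646701 / 45648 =824.72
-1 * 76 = -76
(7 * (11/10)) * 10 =77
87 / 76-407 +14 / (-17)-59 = -601657 / 1292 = -465.68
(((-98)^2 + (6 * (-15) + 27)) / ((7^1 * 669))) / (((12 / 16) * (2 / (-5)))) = -13630 / 2007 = -6.79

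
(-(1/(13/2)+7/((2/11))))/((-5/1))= 201/26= 7.73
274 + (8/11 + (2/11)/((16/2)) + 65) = 1359/4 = 339.75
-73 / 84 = -0.87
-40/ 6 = -20/ 3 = -6.67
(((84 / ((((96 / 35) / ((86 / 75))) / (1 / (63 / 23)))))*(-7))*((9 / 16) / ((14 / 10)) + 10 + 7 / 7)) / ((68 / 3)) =-8840671 / 195840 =-45.14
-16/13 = -1.23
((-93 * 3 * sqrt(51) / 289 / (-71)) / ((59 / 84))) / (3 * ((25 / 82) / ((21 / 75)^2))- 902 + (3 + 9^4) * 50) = 94165848 * sqrt(51) / 1592124285068419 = 0.00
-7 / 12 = -0.58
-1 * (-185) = 185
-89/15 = -5.93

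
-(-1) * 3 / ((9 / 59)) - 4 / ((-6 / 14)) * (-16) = -389 / 3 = -129.67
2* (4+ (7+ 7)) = 36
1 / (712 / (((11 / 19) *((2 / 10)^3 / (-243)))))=-0.00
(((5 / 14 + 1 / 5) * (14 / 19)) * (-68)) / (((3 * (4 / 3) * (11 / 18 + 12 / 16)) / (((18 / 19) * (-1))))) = 4.86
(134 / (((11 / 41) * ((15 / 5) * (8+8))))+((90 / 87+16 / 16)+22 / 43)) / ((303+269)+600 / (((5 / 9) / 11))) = 4263709 / 4099298016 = 0.00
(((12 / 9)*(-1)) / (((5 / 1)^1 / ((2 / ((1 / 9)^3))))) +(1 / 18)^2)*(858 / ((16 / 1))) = -90068693 / 4320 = -20849.23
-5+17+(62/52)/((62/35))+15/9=2237/156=14.34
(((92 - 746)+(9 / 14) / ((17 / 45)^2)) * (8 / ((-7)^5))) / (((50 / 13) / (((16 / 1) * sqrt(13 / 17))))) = 1093189344 * sqrt(221) / 14450238425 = 1.12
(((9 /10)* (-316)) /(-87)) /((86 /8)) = 1896 /6235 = 0.30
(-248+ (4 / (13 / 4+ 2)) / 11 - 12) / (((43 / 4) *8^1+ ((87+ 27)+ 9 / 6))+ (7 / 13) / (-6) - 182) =-780572 / 58289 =-13.39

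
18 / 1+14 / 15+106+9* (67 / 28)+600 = 313517 / 420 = 746.47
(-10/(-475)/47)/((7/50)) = 20/6251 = 0.00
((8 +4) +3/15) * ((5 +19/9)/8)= 488/45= 10.84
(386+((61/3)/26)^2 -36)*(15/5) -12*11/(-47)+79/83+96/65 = 41813690141/39556140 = 1057.07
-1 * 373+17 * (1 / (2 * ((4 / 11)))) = -2797 / 8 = -349.62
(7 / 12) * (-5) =-35 / 12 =-2.92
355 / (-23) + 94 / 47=-309 / 23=-13.43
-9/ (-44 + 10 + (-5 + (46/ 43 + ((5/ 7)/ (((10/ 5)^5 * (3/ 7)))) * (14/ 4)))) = 74304/ 311647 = 0.24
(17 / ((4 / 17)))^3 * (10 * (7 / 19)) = 844814915 / 608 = 1389498.22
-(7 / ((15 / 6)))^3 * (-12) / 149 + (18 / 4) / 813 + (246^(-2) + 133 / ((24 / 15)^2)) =262570125653803 / 4887151128000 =53.73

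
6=6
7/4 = 1.75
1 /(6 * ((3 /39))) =2.17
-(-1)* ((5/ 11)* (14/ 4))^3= 42875/ 10648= 4.03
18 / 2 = 9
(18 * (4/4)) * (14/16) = 63/4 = 15.75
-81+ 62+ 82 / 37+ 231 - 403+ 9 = -6652 / 37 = -179.78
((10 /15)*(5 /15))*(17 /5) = 34 /45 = 0.76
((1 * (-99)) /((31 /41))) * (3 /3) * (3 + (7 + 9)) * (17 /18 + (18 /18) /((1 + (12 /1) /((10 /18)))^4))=-23751694620203 /10108936382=-2349.57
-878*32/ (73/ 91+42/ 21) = -2556736/ 255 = -10026.42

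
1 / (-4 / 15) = -15 / 4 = -3.75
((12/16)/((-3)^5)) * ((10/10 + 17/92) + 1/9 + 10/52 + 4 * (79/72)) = -781/43056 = -0.02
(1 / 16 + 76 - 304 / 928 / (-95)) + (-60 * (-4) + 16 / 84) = 15408013 / 48720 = 316.26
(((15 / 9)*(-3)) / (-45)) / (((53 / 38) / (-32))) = -1216 / 477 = -2.55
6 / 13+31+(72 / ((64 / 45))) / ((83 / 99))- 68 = 23.85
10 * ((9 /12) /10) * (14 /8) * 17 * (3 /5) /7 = 153 /80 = 1.91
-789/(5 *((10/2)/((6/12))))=-789/50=-15.78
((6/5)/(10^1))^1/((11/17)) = 51/275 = 0.19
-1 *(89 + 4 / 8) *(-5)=895 / 2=447.50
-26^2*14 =-9464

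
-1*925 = -925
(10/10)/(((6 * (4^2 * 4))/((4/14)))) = 1/1344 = 0.00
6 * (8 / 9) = 16 / 3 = 5.33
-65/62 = -1.05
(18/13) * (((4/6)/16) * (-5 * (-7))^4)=4501875/52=86574.52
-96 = -96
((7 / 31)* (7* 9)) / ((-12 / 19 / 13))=-292.81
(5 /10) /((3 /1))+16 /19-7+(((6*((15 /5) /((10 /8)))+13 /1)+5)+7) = 19043 /570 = 33.41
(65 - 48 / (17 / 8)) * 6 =4326 / 17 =254.47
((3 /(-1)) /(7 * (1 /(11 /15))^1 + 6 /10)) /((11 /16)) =-40 /93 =-0.43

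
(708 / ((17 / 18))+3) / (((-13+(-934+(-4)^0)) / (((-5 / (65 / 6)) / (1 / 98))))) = 3761730 / 104533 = 35.99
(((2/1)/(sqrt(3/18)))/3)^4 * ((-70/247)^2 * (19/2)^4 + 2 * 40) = 5220.83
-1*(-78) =78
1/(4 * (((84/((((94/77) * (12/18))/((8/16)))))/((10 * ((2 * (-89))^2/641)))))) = 7445740/3109491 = 2.39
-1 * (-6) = 6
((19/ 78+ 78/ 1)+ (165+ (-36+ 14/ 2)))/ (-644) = -16711/ 50232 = -0.33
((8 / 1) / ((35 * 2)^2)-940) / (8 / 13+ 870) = -7484737 / 6932275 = -1.08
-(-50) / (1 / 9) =450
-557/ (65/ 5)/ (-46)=557/ 598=0.93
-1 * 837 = -837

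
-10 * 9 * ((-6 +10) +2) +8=-532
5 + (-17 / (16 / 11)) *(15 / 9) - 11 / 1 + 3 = -1079 / 48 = -22.48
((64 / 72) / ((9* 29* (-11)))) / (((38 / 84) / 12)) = -448 / 54549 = -0.01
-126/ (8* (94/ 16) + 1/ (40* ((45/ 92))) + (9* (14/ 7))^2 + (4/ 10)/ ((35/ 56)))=-56700/ 167261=-0.34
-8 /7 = -1.14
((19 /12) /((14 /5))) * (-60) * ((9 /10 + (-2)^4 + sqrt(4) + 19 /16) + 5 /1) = -190665 /224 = -851.18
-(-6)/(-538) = -3/269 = -0.01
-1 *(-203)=203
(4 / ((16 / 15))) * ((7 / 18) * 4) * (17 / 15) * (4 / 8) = 119 / 36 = 3.31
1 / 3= 0.33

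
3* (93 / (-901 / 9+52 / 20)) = -2.86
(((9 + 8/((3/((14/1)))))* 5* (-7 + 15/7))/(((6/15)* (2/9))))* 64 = -5671200/7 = -810171.43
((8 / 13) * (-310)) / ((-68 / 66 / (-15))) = -2777.38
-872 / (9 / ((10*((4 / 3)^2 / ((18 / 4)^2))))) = -558080 / 6561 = -85.06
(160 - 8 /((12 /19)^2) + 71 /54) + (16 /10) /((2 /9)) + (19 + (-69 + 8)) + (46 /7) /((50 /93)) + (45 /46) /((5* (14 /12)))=12916004 /108675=118.85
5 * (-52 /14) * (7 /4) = -65 /2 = -32.50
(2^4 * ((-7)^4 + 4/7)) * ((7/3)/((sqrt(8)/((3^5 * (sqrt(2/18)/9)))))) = 201732 * sqrt(2) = 285292.13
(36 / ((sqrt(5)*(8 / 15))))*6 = 81*sqrt(5) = 181.12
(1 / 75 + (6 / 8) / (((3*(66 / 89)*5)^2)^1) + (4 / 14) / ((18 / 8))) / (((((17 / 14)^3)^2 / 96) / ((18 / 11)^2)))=20740446816768 / 1766990738645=11.74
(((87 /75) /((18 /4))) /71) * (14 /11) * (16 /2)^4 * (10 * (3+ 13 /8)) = 30765056 /35145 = 875.38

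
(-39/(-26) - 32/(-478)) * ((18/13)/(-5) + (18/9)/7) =214/15535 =0.01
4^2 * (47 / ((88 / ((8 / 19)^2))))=6016 / 3971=1.51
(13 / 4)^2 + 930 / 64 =803 / 32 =25.09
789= 789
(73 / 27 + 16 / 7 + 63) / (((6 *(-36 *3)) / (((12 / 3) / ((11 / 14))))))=-12850 / 24057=-0.53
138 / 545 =0.25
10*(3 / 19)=30 / 19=1.58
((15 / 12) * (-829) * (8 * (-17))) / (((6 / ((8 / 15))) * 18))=56372 / 81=695.95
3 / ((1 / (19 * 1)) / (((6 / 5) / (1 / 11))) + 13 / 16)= 30096 / 8191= 3.67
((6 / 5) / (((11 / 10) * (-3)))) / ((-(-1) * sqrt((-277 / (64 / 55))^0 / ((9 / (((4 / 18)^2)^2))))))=-243 / 11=-22.09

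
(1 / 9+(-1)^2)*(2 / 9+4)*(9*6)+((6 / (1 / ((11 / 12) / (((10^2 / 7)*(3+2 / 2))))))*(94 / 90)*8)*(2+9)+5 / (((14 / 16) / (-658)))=-15740191 / 4500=-3497.82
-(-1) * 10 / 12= 5 / 6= 0.83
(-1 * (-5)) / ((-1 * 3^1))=-5 / 3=-1.67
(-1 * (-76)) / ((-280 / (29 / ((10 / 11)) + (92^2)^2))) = -1944496043 / 100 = -19444960.43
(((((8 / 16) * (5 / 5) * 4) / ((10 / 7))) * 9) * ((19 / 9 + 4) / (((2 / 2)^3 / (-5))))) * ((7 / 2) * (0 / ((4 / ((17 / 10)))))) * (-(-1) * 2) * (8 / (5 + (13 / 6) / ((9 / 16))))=0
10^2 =100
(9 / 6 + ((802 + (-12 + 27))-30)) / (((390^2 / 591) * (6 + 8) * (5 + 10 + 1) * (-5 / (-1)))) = 310669 / 113568000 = 0.00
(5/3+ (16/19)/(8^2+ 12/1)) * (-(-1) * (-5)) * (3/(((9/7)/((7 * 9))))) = -445165/361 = -1233.14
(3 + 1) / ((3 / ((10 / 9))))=40 / 27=1.48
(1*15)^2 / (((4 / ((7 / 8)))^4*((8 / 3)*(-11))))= -1620675 / 92274688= -0.02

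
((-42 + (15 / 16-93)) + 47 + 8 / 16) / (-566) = 1385 / 9056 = 0.15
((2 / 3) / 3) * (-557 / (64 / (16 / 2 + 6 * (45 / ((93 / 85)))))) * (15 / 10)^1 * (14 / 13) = -15397151 / 19344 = -795.97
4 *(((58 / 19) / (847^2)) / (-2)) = -116 / 13630771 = -0.00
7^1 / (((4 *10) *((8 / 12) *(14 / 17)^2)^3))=651714363 / 344207360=1.89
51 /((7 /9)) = 459 /7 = 65.57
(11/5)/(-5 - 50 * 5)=-11/1275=-0.01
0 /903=0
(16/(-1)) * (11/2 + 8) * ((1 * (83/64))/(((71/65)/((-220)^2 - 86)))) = -3518829405/284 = -12390244.38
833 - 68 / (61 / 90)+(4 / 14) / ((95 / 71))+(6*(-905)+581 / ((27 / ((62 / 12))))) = -30136611551 / 6571530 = -4585.94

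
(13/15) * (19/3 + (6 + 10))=871/45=19.36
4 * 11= 44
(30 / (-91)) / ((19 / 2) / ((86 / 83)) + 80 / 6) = -15480 / 1056601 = -0.01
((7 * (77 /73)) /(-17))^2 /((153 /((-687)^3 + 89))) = -94199288461894 /235632393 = -399772.24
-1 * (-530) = 530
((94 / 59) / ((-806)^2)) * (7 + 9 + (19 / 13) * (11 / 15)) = 156463 / 3737031090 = 0.00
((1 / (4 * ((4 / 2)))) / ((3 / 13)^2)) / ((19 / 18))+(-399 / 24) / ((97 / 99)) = -217387 / 14744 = -14.74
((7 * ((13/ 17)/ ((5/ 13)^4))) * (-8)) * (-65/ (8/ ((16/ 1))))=540602608/ 2125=254401.23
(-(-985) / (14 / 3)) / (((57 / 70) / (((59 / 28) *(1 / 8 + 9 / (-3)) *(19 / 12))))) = -6683225 / 2688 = -2486.32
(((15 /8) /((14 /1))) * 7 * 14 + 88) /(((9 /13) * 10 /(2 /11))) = 10517 /3960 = 2.66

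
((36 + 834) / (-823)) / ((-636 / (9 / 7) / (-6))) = -3915 / 305333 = -0.01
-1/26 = -0.04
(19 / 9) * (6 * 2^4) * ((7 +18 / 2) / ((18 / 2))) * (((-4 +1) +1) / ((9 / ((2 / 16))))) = -2432 / 243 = -10.01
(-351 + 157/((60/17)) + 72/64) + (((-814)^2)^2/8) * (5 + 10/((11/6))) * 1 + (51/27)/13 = 2685088723003847/4680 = 573736906624.75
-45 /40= -9 /8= -1.12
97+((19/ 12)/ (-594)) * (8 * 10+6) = 344891/ 3564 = 96.77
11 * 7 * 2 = 154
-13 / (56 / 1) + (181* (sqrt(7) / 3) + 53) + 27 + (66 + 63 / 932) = 1902861 / 13048 + 181* sqrt(7) / 3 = 305.46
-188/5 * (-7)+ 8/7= 9252/35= 264.34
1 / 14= 0.07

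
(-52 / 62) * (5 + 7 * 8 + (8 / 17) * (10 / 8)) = -27222 / 527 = -51.65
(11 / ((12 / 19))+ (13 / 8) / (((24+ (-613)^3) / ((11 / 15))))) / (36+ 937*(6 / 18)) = 43765810857 / 875316217400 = 0.05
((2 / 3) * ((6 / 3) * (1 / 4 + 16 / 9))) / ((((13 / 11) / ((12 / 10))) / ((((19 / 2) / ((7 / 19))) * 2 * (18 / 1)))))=1159532 / 455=2548.42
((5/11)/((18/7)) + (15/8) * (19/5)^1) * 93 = 179273/264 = 679.06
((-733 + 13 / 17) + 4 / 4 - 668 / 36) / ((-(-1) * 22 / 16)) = -545.30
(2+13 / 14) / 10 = 41 / 140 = 0.29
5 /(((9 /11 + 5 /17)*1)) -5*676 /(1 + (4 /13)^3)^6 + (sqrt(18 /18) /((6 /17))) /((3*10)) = -3551989937014349210932474201 /1250487119849836261170960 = -2840.49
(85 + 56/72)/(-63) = -772/567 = -1.36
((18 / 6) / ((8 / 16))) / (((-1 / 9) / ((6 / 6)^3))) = -54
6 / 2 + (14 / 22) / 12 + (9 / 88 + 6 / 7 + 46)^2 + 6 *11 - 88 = 2488745363 / 1138368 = 2186.24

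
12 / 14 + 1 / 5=1.06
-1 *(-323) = 323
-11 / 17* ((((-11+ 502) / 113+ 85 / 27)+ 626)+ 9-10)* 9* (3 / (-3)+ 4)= -21227107 / 1921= -11050.03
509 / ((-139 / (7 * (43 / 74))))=-153209 / 10286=-14.89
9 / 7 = 1.29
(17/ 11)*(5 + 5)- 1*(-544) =6154/ 11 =559.45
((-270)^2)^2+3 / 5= 26572050003 / 5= 5314410000.60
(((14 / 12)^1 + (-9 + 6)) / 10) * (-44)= 121 / 15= 8.07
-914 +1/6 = -5483/6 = -913.83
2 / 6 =1 / 3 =0.33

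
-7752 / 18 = -1292 / 3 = -430.67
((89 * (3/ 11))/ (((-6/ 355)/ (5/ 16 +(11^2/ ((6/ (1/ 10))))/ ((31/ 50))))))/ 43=-167611475/ 1407648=-119.07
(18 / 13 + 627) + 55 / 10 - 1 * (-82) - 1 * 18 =18145 / 26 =697.88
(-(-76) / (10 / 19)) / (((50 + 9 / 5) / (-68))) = -49096 / 259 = -189.56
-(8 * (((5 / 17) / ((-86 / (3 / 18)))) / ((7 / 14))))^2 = -400 / 4809249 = -0.00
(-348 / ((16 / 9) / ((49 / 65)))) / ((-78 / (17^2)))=3696021 / 6760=546.75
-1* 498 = -498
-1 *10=-10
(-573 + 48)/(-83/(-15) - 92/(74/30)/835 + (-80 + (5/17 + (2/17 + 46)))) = 827213625/44274946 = 18.68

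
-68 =-68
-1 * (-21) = 21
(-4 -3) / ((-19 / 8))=56 / 19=2.95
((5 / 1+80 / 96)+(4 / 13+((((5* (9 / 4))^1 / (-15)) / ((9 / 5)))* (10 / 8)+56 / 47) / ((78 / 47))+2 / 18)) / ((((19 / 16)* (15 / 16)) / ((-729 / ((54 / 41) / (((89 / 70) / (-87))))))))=48.36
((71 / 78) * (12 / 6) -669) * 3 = -26020 / 13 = -2001.54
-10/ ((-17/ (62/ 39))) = 620/ 663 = 0.94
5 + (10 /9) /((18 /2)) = 415 /81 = 5.12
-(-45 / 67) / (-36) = -5 / 268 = -0.02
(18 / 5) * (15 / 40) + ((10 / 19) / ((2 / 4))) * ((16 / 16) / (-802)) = 205513 / 152380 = 1.35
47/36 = 1.31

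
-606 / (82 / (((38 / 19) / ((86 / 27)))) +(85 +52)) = -16362 / 7225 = -2.26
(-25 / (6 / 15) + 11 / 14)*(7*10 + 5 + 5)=-34560 / 7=-4937.14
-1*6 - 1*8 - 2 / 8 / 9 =-505 / 36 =-14.03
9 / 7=1.29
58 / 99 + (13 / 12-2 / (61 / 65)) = -11159 / 24156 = -0.46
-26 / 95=-0.27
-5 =-5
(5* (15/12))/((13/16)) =100/13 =7.69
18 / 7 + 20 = 158 / 7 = 22.57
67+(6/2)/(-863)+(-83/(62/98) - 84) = -3964715/26753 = -148.20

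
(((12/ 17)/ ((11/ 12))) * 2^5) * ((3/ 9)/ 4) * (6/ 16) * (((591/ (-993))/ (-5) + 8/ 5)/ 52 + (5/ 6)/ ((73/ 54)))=29378772/ 58740253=0.50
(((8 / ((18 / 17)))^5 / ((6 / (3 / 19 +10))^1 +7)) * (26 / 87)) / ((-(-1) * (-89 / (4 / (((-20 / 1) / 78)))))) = 189691804749824 / 1116370060425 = 169.92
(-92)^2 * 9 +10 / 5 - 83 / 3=228451 / 3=76150.33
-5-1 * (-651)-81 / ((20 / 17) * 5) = 63223 / 100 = 632.23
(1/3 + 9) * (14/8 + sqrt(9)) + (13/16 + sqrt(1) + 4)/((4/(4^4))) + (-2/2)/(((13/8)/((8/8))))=16213/39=415.72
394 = 394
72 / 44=18 / 11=1.64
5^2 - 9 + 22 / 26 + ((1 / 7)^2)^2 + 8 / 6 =1702348 / 93639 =18.18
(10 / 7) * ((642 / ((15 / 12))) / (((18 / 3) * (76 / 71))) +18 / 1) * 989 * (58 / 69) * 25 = 2908729.07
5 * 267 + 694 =2029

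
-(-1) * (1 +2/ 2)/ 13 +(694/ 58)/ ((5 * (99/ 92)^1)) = 443722/ 186615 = 2.38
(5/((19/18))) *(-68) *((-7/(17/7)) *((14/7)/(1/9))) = 317520/19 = 16711.58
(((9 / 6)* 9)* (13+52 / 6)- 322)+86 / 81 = -4607 / 162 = -28.44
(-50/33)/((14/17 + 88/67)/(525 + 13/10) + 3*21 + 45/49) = -7343332325/309806395536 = -0.02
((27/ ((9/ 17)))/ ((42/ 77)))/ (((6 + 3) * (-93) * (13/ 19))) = -3553/ 21762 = -0.16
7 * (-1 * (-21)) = 147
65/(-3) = -65/3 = -21.67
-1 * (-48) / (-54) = -8 / 9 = -0.89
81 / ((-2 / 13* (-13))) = 81 / 2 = 40.50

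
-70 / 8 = -35 / 4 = -8.75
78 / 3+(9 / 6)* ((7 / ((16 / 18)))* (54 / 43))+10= 17487 / 344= 50.83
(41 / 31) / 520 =41 / 16120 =0.00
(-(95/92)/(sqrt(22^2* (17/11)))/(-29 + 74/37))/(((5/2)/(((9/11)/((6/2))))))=19* sqrt(187)/1703196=0.00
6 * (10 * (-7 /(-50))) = 42 /5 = 8.40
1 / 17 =0.06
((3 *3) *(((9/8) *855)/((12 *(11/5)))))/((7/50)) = 2885625/1232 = 2342.23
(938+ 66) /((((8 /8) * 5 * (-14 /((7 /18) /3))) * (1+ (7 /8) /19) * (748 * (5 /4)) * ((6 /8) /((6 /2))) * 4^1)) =-38152 /20069775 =-0.00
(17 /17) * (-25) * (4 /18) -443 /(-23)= 2837 /207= 13.71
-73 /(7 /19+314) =-1387 /5973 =-0.23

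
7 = 7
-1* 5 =-5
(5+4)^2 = 81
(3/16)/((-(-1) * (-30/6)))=-3/80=-0.04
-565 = -565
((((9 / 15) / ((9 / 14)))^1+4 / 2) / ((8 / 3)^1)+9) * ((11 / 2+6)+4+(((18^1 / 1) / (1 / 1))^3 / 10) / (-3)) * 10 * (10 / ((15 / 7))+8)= -3433091 / 15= -228872.73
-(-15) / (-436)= -15 / 436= -0.03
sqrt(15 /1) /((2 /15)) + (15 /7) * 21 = 15 * sqrt(15) /2 + 45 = 74.05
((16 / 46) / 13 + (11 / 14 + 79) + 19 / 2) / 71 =186931 / 148603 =1.26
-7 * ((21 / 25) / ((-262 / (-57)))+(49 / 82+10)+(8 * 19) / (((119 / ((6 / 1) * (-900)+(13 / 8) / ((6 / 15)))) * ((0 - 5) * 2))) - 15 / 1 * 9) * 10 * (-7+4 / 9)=236737584901 / 913070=259276.49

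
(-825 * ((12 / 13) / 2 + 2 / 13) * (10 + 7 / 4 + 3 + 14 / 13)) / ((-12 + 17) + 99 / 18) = -905300 / 1183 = -765.26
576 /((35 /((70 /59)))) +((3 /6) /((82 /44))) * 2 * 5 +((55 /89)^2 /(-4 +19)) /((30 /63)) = 22.26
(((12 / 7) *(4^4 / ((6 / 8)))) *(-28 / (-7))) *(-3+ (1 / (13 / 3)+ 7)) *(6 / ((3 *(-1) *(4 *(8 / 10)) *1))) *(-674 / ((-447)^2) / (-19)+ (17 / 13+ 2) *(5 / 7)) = -459729514956800 / 31437748251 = -14623.49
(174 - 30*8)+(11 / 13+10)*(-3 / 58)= -50187 / 754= -66.56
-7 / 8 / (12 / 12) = -7 / 8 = -0.88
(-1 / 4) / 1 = -1 / 4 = -0.25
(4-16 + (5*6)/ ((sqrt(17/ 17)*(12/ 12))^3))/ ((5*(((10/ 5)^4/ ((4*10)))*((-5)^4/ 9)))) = 81/ 625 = 0.13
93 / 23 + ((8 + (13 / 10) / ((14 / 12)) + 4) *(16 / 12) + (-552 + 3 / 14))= -121959 / 230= -530.26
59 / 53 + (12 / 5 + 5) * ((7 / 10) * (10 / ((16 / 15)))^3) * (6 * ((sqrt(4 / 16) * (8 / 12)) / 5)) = 46358833 / 27136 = 1708.39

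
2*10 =20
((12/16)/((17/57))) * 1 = 171/68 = 2.51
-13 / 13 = -1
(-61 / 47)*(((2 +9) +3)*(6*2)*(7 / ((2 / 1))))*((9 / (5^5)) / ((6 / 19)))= -1022238 / 146875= -6.96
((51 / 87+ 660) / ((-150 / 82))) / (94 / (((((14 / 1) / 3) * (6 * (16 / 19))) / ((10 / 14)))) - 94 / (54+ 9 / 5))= -114535565088 / 368861875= -310.51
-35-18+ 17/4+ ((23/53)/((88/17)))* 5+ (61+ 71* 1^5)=390233/4664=83.67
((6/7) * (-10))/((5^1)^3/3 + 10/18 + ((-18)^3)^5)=135/106259589709519969639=0.00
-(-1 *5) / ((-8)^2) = 5 / 64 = 0.08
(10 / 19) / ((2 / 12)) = 60 / 19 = 3.16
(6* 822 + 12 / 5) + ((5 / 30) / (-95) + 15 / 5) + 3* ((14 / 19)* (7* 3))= 2840777 / 570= 4983.82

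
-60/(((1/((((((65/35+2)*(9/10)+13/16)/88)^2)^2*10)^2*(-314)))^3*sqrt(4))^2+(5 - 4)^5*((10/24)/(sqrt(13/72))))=-180346610085298933585569523548029190454703181708504704343529451102465518842902857777302114716164093352890911841734186289223516549046521196147291046249219116677174395379182646550030771649494100868286449504677835479838971020403790297918728167307365894363847610862005746941858785117371113236528337941176139420296664455579186778820412881207675884097135810969600000000000000000000000000000000000/12740324595152129355296905371199679286220822558624648608187809655998964216644283484566164167426913875822176354926155728382302455028869411662702065011965379516610166769997503908401816847782133160897995949252833246609648634194518671026732418213570013205374296446474257618164455981501686733054607676390915686594534644258197858731337102552255774904638797972622325071435562791725188643939174269783925430864889745669124877313030799+8182403269308115909559536916806299935913714169719726329263634891674855049364045376157820600304873142801949279607032704211712427914779002623376719160732410063217848299562751937338282682972770492952741300681829730175684201088543492092425286391988412483020928645029834241025786591824212099142773246499297736272729908762592894829621323051970501472243630412*sqrt(26)/12740324595152129355296905371199679286220822558624648608187809655998964216644283484566164167426913875822176354926155728382302455028869411662702065011965379516610166769997503908401816847782133160897995949252833246609648634194518671026732418213570013205374296446474257618164455981501686733054607676390915686594534644258197858731337102552255774904638797972622325071435562791725188643939174269783925430864889745669124877313030799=-0.00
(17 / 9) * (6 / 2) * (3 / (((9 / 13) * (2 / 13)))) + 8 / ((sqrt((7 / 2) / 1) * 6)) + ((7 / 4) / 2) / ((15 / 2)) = 4 * sqrt(14) / 21 + 28751 / 180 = 160.44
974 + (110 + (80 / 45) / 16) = 9757 / 9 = 1084.11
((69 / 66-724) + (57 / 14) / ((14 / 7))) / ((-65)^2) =-222043 / 1301300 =-0.17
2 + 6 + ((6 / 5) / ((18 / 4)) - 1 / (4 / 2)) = 233 / 30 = 7.77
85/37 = 2.30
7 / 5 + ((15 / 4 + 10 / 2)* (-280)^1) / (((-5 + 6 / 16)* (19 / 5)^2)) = 2543499 / 66785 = 38.08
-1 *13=-13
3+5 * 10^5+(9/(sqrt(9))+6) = 500012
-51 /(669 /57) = -969 /223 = -4.35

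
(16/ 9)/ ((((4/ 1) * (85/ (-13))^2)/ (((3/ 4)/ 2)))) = 169/ 43350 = 0.00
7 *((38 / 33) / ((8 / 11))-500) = -41867 / 12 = -3488.92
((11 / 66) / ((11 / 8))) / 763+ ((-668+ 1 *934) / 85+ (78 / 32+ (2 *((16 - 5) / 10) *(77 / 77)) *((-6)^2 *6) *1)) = 16463118337 / 34243440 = 480.77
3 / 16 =0.19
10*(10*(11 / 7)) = 1100 / 7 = 157.14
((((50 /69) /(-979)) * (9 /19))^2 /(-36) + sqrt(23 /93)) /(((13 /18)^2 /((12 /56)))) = -303750 /216527470366207 + 162 * sqrt(2139) /36673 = 0.20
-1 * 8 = -8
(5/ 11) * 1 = 5/ 11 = 0.45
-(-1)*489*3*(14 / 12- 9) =-22983 / 2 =-11491.50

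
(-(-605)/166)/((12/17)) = 10285/1992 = 5.16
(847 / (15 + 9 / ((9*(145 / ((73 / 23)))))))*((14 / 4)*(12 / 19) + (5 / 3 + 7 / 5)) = 424841648 / 1427793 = 297.55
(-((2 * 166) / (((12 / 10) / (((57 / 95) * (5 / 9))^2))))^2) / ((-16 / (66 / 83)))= 22825 / 486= 46.97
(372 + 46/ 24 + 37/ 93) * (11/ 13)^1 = 510565/ 1612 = 316.73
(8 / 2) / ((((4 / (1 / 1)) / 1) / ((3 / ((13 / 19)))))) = 57 / 13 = 4.38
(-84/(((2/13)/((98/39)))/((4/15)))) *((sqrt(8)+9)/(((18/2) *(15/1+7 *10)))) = -5488/1275-10976 *sqrt(2)/11475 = -5.66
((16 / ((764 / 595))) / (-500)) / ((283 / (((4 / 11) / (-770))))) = 34 / 817551625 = 0.00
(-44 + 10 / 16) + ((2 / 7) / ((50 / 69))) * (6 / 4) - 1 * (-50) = 10103 / 1400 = 7.22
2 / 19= 0.11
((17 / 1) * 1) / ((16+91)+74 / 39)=663 / 4247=0.16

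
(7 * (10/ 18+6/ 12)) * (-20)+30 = -1060/ 9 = -117.78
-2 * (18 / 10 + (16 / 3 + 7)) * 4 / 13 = -1696 / 195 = -8.70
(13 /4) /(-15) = -13 /60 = -0.22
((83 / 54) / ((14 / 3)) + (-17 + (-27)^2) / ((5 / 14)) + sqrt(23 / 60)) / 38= 52.49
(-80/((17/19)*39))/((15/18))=-608/221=-2.75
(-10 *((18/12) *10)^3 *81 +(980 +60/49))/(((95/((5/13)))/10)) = -1339056700/12103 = -110638.41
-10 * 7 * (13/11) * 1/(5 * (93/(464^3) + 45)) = -18181316608/49449186303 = -0.37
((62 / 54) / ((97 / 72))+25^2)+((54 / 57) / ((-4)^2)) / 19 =525973843 / 840408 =625.86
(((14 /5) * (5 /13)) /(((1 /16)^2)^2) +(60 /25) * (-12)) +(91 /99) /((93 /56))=42220392376 /598455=70548.98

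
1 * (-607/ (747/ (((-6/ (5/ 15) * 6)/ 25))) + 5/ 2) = 6.01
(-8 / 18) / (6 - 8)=2 / 9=0.22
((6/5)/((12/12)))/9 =2/15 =0.13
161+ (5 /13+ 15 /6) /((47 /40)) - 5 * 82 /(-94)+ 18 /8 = 415643 /2444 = 170.07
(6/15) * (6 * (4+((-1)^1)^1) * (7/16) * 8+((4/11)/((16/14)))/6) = 8323/330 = 25.22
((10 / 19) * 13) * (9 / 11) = 1170 / 209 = 5.60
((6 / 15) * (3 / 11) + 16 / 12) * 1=238 / 165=1.44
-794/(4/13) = -5161/2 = -2580.50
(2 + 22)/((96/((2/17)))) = 1/34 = 0.03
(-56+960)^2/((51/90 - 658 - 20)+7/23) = -563879040/467219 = -1206.88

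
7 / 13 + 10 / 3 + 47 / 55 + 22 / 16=6.10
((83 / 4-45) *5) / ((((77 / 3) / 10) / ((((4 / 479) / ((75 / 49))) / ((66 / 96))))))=-21728 / 57959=-0.37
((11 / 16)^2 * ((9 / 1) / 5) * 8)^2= 1185921 / 25600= 46.33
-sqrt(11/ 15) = -sqrt(165)/ 15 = -0.86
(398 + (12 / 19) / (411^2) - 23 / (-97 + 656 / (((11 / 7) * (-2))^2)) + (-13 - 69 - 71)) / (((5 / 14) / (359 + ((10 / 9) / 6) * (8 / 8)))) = 247157.30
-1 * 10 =-10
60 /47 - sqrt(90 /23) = 60 /47 - 3 * sqrt(230) /23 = -0.70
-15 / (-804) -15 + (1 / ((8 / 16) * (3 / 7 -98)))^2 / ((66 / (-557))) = -61822089103 / 4125628716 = -14.98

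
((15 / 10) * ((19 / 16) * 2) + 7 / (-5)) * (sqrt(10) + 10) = 173 * sqrt(10) / 80 + 173 / 8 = 28.46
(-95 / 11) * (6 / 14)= -285 / 77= -3.70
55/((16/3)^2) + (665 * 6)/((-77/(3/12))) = -11.02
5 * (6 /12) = 5 /2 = 2.50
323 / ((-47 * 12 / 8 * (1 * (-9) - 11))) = 323 / 1410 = 0.23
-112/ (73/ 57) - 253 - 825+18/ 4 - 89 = -182493/ 146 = -1249.95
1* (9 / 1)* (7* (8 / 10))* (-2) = -504 / 5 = -100.80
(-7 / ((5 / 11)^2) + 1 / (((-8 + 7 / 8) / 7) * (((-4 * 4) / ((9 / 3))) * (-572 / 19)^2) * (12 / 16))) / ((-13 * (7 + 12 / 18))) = 415683947 / 1222850200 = 0.34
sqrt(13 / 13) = 1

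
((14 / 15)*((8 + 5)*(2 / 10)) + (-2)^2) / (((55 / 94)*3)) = 45308 / 12375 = 3.66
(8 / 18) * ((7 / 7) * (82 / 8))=41 / 9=4.56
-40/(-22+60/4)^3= 40/343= 0.12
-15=-15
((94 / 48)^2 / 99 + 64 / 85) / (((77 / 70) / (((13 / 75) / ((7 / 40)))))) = 49884913 / 69979140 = 0.71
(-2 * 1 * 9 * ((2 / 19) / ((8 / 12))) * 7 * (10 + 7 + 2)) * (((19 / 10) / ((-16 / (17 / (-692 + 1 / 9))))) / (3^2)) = -61047 / 498160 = -0.12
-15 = -15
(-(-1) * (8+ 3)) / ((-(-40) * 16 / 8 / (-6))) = -33 / 40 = -0.82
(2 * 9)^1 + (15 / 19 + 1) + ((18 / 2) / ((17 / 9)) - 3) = 6962 / 323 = 21.55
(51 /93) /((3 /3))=17 /31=0.55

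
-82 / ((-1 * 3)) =82 / 3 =27.33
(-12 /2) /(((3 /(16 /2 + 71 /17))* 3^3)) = -46 /51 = -0.90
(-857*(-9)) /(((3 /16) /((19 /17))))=781584 /17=45975.53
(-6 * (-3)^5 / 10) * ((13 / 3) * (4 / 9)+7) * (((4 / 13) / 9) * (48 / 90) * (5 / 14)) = 3856 / 455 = 8.47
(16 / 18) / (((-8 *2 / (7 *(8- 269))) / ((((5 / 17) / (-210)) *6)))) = -29 / 34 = -0.85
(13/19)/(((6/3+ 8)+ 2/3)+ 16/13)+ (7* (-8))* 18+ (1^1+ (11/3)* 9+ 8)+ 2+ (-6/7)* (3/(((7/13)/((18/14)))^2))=-978.60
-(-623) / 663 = 623 / 663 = 0.94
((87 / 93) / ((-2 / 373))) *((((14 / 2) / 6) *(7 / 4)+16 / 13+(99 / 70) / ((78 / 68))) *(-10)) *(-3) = -532185583 / 22568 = -23581.42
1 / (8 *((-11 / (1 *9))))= -9 / 88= -0.10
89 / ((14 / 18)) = 801 / 7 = 114.43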